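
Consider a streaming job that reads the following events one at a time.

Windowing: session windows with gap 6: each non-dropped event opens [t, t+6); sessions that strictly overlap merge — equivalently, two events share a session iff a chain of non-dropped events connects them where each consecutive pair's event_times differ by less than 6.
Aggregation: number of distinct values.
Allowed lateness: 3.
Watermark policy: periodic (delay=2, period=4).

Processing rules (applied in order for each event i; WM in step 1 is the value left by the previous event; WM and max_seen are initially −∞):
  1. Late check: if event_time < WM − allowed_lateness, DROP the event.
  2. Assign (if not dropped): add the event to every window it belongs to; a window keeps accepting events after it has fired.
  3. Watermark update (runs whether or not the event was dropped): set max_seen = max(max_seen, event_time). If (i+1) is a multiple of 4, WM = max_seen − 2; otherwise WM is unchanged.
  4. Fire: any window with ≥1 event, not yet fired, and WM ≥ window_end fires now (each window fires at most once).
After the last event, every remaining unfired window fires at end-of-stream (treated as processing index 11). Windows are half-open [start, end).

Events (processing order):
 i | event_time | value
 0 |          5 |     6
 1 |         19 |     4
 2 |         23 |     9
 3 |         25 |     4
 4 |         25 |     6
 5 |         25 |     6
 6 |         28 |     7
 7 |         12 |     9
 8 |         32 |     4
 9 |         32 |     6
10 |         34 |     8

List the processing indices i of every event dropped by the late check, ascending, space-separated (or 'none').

7

i=0 t=5 v=6: → [5,11); WM=−∞
i=1 t=19 v=4: → [19,25); WM=−∞
i=2 t=23 v=9: → [19,29); WM=−∞
i=3 t=25 v=4: → [19,31); WM=23
i=4 t=25 v=6: → [19,31); WM=23
i=5 t=25 v=6: → [19,31); WM=23
i=6 t=28 v=7: → [19,34); WM=23
i=7 t=12 v=9: DROP (t<23-3); WM=26
i=8 t=32 v=4: → [19,38); WM=26
i=9 t=32 v=6: → [19,38); WM=26
i=10 t=34 v=8: → [19,40); WM=26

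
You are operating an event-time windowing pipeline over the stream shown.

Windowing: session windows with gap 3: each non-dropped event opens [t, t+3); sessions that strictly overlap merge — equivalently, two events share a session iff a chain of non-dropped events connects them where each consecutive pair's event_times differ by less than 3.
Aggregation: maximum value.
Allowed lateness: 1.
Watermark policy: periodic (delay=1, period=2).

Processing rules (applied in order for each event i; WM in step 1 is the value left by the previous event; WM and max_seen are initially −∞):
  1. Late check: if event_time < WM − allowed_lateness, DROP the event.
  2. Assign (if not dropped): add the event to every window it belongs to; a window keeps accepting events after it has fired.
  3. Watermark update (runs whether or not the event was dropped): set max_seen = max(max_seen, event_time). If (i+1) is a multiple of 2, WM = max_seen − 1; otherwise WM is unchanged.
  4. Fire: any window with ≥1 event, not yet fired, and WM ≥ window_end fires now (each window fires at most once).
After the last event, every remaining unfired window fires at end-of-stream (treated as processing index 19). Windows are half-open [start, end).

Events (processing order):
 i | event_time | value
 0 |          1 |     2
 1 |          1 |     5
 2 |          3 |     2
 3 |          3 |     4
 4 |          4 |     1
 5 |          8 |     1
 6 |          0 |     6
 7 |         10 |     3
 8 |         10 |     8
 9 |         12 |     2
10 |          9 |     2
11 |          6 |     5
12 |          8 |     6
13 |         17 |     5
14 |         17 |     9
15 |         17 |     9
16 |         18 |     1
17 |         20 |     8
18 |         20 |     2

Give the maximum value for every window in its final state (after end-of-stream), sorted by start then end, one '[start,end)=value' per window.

[1,7)=5 [8,15)=8 [17,23)=9

i=0 t=1 v=2: → [1,4); WM=−∞
i=1 t=1 v=5: → [1,4); WM=0
i=2 t=3 v=2: → [1,6); WM=0
i=3 t=3 v=4: → [1,6); WM=2
i=4 t=4 v=1: → [1,7); WM=2
i=5 t=8 v=1: → [8,11); WM=7
i=6 t=0 v=6: DROP (t<7-1); WM=7
i=7 t=10 v=3: → [8,13); WM=9
i=8 t=10 v=8: → [8,13); WM=9
i=9 t=12 v=2: → [8,15); WM=11
i=10 t=9 v=2: DROP (t<11-1); WM=11
i=11 t=6 v=5: DROP (t<11-1); WM=11
i=12 t=8 v=6: DROP (t<11-1); WM=11
i=13 t=17 v=5: → [17,20); WM=16
i=14 t=17 v=9: → [17,20); WM=16
i=15 t=17 v=9: → [17,20); WM=16
i=16 t=18 v=1: → [17,21); WM=16
i=17 t=20 v=8: → [17,23); WM=19
i=18 t=20 v=2: → [17,23); WM=19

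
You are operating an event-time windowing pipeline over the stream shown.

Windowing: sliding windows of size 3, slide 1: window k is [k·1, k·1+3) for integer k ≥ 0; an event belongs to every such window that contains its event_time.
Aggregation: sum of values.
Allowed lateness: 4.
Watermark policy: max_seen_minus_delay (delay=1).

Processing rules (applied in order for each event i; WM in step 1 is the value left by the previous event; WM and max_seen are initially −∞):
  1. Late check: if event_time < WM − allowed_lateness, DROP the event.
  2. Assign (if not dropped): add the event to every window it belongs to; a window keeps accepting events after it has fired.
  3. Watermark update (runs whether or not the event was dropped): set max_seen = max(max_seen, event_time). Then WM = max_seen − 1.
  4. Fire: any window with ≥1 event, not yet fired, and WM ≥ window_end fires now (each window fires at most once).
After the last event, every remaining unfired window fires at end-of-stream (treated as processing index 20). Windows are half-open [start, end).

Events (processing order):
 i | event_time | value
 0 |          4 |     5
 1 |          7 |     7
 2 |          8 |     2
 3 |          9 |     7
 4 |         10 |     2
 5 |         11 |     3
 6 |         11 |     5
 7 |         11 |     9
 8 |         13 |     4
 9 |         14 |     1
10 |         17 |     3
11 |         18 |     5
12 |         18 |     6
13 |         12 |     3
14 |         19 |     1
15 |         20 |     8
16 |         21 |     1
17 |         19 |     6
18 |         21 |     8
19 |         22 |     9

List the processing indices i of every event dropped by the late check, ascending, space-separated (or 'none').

13

i=0 t=4 v=5: → [4,7),[3,6),[2,5); WM=3
i=1 t=7 v=7: → [7,10),[6,9),[5,8); WM=6; [2,5) fires=5 [3,6) fires=5
i=2 t=8 v=2: → [8,11),[7,10),[6,9); WM=7; [4,7) fires=5
i=3 t=9 v=7: → [9,12),[8,11),[7,10); WM=8; [5,8) fires=7
i=4 t=10 v=2: → [10,13),[9,12),[8,11); WM=9; [6,9) fires=9
i=5 t=11 v=3: → [11,14),[10,13),[9,12); WM=10; [7,10) fires=16
i=6 t=11 v=5: → [11,14),[10,13),[9,12); WM=10
i=7 t=11 v=9: → [11,14),[10,13),[9,12); WM=10
i=8 t=13 v=4: → [13,16),[12,15),[11,14); WM=12; [8,11) fires=11 [9,12) fires=26
i=9 t=14 v=1: → [14,17),[13,16),[12,15); WM=13; [10,13) fires=19
i=10 t=17 v=3: → [17,20),[16,19),[15,18); WM=16; [11,14) fires=21 [12,15) fires=5 [13,16) fires=5
i=11 t=18 v=5: → [18,21),[17,20),[16,19); WM=17; [14,17) fires=1
i=12 t=18 v=6: → [18,21),[17,20),[16,19); WM=17
i=13 t=12 v=3: DROP (t<17-4); WM=17
i=14 t=19 v=1: → [19,22),[18,21),[17,20); WM=18; [15,18) fires=3
i=15 t=20 v=8: → [20,23),[19,22),[18,21); WM=19; [16,19) fires=14
i=16 t=21 v=1: → [21,24),[20,23),[19,22); WM=20; [17,20) fires=15
i=17 t=19 v=6: → [19,22),[18,21),[17,20); WM=20
i=18 t=21 v=8: → [21,24),[20,23),[19,22); WM=20
i=19 t=22 v=9: → [22,25),[21,24),[20,23); WM=21; [18,21) fires=26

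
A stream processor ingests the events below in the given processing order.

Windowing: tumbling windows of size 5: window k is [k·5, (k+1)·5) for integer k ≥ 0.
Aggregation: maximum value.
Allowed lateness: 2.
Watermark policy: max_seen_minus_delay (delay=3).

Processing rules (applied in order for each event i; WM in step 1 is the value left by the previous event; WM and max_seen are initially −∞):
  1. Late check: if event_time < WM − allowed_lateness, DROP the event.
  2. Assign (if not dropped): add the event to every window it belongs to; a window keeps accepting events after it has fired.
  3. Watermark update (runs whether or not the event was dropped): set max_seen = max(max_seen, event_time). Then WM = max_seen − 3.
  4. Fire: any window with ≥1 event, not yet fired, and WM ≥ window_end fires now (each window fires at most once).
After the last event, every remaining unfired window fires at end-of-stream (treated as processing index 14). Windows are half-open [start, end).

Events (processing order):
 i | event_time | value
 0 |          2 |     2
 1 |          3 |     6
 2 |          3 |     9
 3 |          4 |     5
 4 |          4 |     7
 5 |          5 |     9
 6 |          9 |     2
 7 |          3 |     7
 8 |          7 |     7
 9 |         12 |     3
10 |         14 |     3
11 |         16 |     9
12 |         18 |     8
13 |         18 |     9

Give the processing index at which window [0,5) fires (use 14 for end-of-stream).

i=0 t=2 v=2: → [0,5); WM=-1
i=1 t=3 v=6: → [0,5); WM=0
i=2 t=3 v=9: → [0,5); WM=0
i=3 t=4 v=5: → [0,5); WM=1
i=4 t=4 v=7: → [0,5); WM=1
i=5 t=5 v=9: → [5,10); WM=2
i=6 t=9 v=2: → [5,10); WM=6; [0,5) fires=9
i=7 t=3 v=7: DROP (t<6-2); WM=6
i=8 t=7 v=7: → [5,10); WM=6
i=9 t=12 v=3: → [10,15); WM=9
i=10 t=14 v=3: → [10,15); WM=11; [5,10) fires=9
i=11 t=16 v=9: → [15,20); WM=13
i=12 t=18 v=8: → [15,20); WM=15; [10,15) fires=3
i=13 t=18 v=9: → [15,20); WM=15

6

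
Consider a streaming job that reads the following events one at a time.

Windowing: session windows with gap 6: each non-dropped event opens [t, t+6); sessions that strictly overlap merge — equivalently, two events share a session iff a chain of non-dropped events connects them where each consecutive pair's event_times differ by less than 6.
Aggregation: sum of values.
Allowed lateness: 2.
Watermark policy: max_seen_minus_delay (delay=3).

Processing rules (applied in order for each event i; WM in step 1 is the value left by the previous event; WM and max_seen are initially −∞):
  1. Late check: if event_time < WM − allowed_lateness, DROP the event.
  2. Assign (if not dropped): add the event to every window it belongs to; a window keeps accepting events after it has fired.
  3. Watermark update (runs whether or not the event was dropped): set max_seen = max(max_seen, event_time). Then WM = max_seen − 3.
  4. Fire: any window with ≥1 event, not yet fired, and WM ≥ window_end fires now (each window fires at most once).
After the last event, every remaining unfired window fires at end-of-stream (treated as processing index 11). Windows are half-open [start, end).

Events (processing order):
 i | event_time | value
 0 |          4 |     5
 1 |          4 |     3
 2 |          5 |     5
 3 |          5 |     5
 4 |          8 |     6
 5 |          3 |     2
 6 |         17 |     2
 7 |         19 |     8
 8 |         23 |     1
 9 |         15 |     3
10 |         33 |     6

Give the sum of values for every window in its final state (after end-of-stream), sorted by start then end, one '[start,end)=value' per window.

[3,14)=26 [17,29)=11 [33,39)=6

i=0 t=4 v=5: → [4,10); WM=1
i=1 t=4 v=3: → [4,10); WM=1
i=2 t=5 v=5: → [4,11); WM=2
i=3 t=5 v=5: → [4,11); WM=2
i=4 t=8 v=6: → [4,14); WM=5
i=5 t=3 v=2: → [3,14); WM=5
i=6 t=17 v=2: → [17,23); WM=14
i=7 t=19 v=8: → [17,25); WM=16
i=8 t=23 v=1: → [17,29); WM=20
i=9 t=15 v=3: DROP (t<20-2); WM=20
i=10 t=33 v=6: → [33,39); WM=30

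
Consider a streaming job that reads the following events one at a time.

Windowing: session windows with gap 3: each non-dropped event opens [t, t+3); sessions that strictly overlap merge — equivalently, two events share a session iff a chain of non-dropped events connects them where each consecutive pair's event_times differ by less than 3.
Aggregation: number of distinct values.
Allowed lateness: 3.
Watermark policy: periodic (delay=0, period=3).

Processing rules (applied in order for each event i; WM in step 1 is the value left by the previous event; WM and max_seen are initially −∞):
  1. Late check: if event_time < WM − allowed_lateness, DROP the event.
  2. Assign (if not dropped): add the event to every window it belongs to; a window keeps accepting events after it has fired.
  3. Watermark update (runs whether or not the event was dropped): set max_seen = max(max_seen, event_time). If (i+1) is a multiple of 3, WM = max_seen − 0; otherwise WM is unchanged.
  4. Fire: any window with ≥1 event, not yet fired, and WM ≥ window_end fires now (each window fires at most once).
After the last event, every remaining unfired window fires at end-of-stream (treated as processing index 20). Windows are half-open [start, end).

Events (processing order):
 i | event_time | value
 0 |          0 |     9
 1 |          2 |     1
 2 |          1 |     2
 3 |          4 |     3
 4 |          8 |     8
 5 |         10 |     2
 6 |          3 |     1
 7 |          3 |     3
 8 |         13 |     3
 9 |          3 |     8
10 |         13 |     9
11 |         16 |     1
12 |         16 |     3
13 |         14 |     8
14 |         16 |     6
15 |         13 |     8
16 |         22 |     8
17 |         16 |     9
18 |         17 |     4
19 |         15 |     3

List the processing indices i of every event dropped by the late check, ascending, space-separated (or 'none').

6 7 9 18 19

i=0 t=0 v=9: → [0,3); WM=−∞
i=1 t=2 v=1: → [0,5); WM=−∞
i=2 t=1 v=2: → [0,5); WM=2
i=3 t=4 v=3: → [0,7); WM=2
i=4 t=8 v=8: → [8,11); WM=2
i=5 t=10 v=2: → [8,13); WM=10
i=6 t=3 v=1: DROP (t<10-3); WM=10
i=7 t=3 v=3: DROP (t<10-3); WM=10
i=8 t=13 v=3: → [13,16); WM=13
i=9 t=3 v=8: DROP (t<13-3); WM=13
i=10 t=13 v=9: → [13,16); WM=13
i=11 t=16 v=1: → [16,19); WM=16
i=12 t=16 v=3: → [16,19); WM=16
i=13 t=14 v=8: → [13,19); WM=16
i=14 t=16 v=6: → [13,19); WM=16
i=15 t=13 v=8: → [13,19); WM=16
i=16 t=22 v=8: → [22,25); WM=16
i=17 t=16 v=9: → [13,19); WM=22
i=18 t=17 v=4: DROP (t<22-3); WM=22
i=19 t=15 v=3: DROP (t<22-3); WM=22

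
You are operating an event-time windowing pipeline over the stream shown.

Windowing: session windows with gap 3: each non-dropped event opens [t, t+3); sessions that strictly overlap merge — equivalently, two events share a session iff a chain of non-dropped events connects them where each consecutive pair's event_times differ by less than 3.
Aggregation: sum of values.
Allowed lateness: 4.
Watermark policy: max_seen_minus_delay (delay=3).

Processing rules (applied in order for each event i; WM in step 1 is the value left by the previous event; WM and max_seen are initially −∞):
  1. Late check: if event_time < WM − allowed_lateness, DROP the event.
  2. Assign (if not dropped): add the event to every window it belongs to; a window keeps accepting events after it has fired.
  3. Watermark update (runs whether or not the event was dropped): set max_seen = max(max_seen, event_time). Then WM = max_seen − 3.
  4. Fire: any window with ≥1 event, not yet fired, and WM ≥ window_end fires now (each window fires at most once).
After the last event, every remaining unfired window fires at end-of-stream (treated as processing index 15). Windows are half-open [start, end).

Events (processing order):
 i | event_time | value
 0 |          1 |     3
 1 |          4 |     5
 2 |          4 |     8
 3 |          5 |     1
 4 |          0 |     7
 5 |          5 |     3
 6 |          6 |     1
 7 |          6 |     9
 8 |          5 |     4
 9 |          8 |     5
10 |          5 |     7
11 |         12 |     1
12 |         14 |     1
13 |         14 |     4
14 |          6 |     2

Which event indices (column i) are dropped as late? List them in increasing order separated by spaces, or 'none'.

14

i=0 t=1 v=3: → [1,4); WM=-2
i=1 t=4 v=5: → [4,7); WM=1
i=2 t=4 v=8: → [4,7); WM=1
i=3 t=5 v=1: → [4,8); WM=2
i=4 t=0 v=7: → [0,4); WM=2
i=5 t=5 v=3: → [4,8); WM=2
i=6 t=6 v=1: → [4,9); WM=3
i=7 t=6 v=9: → [4,9); WM=3
i=8 t=5 v=4: → [4,9); WM=3
i=9 t=8 v=5: → [4,11); WM=5
i=10 t=5 v=7: → [4,11); WM=5
i=11 t=12 v=1: → [12,15); WM=9
i=12 t=14 v=1: → [12,17); WM=11
i=13 t=14 v=4: → [12,17); WM=11
i=14 t=6 v=2: DROP (t<11-4); WM=11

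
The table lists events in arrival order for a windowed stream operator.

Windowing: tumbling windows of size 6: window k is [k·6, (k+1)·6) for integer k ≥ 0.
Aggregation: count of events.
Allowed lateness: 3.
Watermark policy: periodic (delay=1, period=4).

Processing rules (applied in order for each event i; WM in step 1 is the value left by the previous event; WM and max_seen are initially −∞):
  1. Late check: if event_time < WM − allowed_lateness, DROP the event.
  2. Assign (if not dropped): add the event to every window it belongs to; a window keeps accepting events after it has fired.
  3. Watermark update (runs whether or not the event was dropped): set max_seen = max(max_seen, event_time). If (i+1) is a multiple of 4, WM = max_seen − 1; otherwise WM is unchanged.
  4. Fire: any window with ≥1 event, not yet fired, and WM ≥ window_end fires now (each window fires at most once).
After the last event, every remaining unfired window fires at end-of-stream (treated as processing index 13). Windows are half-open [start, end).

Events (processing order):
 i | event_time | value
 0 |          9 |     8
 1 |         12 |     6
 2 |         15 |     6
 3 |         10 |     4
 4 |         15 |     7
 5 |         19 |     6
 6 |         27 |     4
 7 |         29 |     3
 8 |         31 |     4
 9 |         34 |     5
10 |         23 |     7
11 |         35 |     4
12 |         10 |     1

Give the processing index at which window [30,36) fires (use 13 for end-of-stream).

i=0 t=9 v=8: → [6,12); WM=−∞
i=1 t=12 v=6: → [12,18); WM=−∞
i=2 t=15 v=6: → [12,18); WM=−∞
i=3 t=10 v=4: → [6,12); WM=14; [6,12) fires=2
i=4 t=15 v=7: → [12,18); WM=14
i=5 t=19 v=6: → [18,24); WM=14
i=6 t=27 v=4: → [24,30); WM=14
i=7 t=29 v=3: → [24,30); WM=28; [12,18) fires=3 [18,24) fires=1
i=8 t=31 v=4: → [30,36); WM=28
i=9 t=34 v=5: → [30,36); WM=28
i=10 t=23 v=7: DROP (t<28-3); WM=28
i=11 t=35 v=4: → [30,36); WM=34; [24,30) fires=2
i=12 t=10 v=1: DROP (t<34-3); WM=34

13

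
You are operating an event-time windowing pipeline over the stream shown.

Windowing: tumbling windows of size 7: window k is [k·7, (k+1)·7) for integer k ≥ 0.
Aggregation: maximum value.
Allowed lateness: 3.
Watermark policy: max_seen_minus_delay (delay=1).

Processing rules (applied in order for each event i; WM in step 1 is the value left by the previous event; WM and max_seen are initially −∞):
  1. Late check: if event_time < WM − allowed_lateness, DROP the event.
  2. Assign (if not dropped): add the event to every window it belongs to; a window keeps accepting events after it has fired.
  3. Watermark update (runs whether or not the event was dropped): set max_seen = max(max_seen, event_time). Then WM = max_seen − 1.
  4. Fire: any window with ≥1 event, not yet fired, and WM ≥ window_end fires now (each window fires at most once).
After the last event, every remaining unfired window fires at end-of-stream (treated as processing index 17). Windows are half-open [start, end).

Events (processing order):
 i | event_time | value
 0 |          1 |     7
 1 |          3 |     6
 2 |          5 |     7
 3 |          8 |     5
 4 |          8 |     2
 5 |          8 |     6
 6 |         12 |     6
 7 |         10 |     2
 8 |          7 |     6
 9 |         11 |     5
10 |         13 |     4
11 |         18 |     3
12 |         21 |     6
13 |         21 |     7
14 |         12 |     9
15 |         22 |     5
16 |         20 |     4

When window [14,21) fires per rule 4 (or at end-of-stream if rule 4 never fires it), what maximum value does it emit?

i=0 t=1 v=7: → [0,7); WM=0
i=1 t=3 v=6: → [0,7); WM=2
i=2 t=5 v=7: → [0,7); WM=4
i=3 t=8 v=5: → [7,14); WM=7; [0,7) fires=7
i=4 t=8 v=2: → [7,14); WM=7
i=5 t=8 v=6: → [7,14); WM=7
i=6 t=12 v=6: → [7,14); WM=11
i=7 t=10 v=2: → [7,14); WM=11
i=8 t=7 v=6: DROP (t<11-3); WM=11
i=9 t=11 v=5: → [7,14); WM=11
i=10 t=13 v=4: → [7,14); WM=12
i=11 t=18 v=3: → [14,21); WM=17; [7,14) fires=6
i=12 t=21 v=6: → [21,28); WM=20
i=13 t=21 v=7: → [21,28); WM=20
i=14 t=12 v=9: DROP (t<20-3); WM=20
i=15 t=22 v=5: → [21,28); WM=21; [14,21) fires=3
i=16 t=20 v=4: → [14,21); WM=21

3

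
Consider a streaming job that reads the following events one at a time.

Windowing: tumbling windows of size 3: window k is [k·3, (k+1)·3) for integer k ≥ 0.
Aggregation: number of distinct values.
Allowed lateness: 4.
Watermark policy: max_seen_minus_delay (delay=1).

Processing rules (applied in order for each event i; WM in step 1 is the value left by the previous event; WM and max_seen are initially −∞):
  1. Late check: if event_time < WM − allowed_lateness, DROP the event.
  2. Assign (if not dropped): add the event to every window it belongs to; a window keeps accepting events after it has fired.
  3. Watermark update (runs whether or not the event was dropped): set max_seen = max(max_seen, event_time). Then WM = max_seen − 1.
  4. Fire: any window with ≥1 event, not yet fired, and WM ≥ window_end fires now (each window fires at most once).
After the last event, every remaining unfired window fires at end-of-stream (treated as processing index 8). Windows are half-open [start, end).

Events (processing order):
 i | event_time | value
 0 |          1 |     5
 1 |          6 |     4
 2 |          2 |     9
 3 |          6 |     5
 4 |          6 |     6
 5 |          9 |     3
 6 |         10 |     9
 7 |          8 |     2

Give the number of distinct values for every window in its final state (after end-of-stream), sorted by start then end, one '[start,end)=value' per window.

[0,3)=2 [6,9)=4 [9,12)=2

i=0 t=1 v=5: → [0,3); WM=0
i=1 t=6 v=4: → [6,9); WM=5; [0,3) fires=1
i=2 t=2 v=9: → [0,3); WM=5
i=3 t=6 v=5: → [6,9); WM=5
i=4 t=6 v=6: → [6,9); WM=5
i=5 t=9 v=3: → [9,12); WM=8
i=6 t=10 v=9: → [9,12); WM=9; [6,9) fires=3
i=7 t=8 v=2: → [6,9); WM=9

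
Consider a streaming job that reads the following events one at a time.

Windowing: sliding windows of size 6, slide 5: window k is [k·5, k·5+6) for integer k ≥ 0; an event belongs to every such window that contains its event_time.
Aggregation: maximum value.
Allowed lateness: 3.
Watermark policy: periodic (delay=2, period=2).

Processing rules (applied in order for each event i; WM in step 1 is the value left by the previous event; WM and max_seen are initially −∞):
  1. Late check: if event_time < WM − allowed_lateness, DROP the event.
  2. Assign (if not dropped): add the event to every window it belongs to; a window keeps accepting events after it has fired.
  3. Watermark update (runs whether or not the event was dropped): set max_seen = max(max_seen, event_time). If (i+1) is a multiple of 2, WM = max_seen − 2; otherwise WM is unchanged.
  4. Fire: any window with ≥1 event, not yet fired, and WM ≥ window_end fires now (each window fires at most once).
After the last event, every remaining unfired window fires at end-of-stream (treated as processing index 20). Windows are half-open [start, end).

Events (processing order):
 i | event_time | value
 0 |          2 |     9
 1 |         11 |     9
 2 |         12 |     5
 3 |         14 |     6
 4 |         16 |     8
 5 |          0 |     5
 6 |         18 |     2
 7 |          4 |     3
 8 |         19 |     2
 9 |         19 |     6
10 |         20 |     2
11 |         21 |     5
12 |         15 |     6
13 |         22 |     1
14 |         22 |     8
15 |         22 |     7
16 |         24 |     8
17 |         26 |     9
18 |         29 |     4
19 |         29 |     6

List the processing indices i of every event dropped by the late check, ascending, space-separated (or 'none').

5 7 12

i=0 t=2 v=9: → [0,6); WM=−∞
i=1 t=11 v=9: → [10,16); WM=9; [0,6) fires=9
i=2 t=12 v=5: → [10,16); WM=9
i=3 t=14 v=6: → [10,16); WM=12
i=4 t=16 v=8: → [15,21); WM=12
i=5 t=0 v=5: DROP (t<12-3); WM=14
i=6 t=18 v=2: → [15,21); WM=14
i=7 t=4 v=3: DROP (t<14-3); WM=16; [10,16) fires=9
i=8 t=19 v=2: → [15,21); WM=16
i=9 t=19 v=6: → [15,21); WM=17
i=10 t=20 v=2: → [20,26),[15,21); WM=17
i=11 t=21 v=5: → [20,26); WM=19
i=12 t=15 v=6: DROP (t<19-3); WM=19
i=13 t=22 v=1: → [20,26); WM=20
i=14 t=22 v=8: → [20,26); WM=20
i=15 t=22 v=7: → [20,26); WM=20
i=16 t=24 v=8: → [20,26); WM=20
i=17 t=26 v=9: → [25,31); WM=24; [15,21) fires=8
i=18 t=29 v=4: → [25,31); WM=24
i=19 t=29 v=6: → [25,31); WM=27; [20,26) fires=8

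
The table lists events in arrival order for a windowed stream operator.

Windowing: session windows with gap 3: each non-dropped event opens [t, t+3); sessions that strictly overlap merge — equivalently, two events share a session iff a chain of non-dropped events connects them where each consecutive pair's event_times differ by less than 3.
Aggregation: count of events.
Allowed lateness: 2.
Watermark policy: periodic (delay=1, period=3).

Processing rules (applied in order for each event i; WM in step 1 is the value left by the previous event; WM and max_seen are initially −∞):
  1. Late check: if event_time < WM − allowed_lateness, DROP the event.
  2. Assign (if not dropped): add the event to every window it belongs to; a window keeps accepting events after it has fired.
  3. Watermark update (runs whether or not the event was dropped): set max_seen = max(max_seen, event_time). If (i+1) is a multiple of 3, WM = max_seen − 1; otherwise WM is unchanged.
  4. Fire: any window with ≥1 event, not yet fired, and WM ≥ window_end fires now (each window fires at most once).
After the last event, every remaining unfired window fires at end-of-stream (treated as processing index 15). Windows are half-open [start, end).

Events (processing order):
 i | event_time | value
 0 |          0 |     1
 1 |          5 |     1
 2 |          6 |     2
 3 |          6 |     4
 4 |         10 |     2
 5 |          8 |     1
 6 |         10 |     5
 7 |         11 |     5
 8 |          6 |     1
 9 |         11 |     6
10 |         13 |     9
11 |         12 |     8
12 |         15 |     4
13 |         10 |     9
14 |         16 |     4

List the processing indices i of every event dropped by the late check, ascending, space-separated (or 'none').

8

i=0 t=0 v=1: → [0,3); WM=−∞
i=1 t=5 v=1: → [5,8); WM=−∞
i=2 t=6 v=2: → [5,9); WM=5
i=3 t=6 v=4: → [5,9); WM=5
i=4 t=10 v=2: → [10,13); WM=5
i=5 t=8 v=1: → [5,13); WM=9
i=6 t=10 v=5: → [5,13); WM=9
i=7 t=11 v=5: → [5,14); WM=9
i=8 t=6 v=1: DROP (t<9-2); WM=10
i=9 t=11 v=6: → [5,14); WM=10
i=10 t=13 v=9: → [5,16); WM=10
i=11 t=12 v=8: → [5,16); WM=12
i=12 t=15 v=4: → [5,18); WM=12
i=13 t=10 v=9: → [5,18); WM=12
i=14 t=16 v=4: → [5,19); WM=15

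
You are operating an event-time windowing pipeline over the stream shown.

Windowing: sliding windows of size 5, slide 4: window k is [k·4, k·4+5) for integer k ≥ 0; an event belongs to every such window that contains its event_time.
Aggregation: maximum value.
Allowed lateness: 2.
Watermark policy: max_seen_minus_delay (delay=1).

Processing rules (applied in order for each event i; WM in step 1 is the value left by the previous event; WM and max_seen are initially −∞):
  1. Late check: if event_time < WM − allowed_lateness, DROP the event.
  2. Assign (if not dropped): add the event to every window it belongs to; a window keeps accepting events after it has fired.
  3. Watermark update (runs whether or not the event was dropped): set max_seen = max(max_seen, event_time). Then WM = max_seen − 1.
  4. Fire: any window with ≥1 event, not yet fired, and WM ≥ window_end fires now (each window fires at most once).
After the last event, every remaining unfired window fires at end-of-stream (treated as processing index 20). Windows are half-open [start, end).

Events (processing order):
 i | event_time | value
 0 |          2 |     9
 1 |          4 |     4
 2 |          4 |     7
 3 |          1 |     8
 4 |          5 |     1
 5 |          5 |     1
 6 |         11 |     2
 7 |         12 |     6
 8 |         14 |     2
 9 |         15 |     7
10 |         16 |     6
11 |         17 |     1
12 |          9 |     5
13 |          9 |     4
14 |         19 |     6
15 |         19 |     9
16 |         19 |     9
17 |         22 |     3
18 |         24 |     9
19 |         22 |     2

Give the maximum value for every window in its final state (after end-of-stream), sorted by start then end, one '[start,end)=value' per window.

[0,5)=9 [4,9)=7 [8,13)=6 [12,17)=7 [16,21)=9 [20,25)=9 [24,29)=9

i=0 t=2 v=9: → [0,5); WM=1
i=1 t=4 v=4: → [4,9),[0,5); WM=3
i=2 t=4 v=7: → [4,9),[0,5); WM=3
i=3 t=1 v=8: → [0,5); WM=3
i=4 t=5 v=1: → [4,9); WM=4
i=5 t=5 v=1: → [4,9); WM=4
i=6 t=11 v=2: → [8,13); WM=10; [0,5) fires=9 [4,9) fires=7
i=7 t=12 v=6: → [12,17),[8,13); WM=11
i=8 t=14 v=2: → [12,17); WM=13; [8,13) fires=6
i=9 t=15 v=7: → [12,17); WM=14
i=10 t=16 v=6: → [16,21),[12,17); WM=15
i=11 t=17 v=1: → [16,21); WM=16
i=12 t=9 v=5: DROP (t<16-2); WM=16
i=13 t=9 v=4: DROP (t<16-2); WM=16
i=14 t=19 v=6: → [16,21); WM=18; [12,17) fires=7
i=15 t=19 v=9: → [16,21); WM=18
i=16 t=19 v=9: → [16,21); WM=18
i=17 t=22 v=3: → [20,25); WM=21; [16,21) fires=9
i=18 t=24 v=9: → [24,29),[20,25); WM=23
i=19 t=22 v=2: → [20,25); WM=23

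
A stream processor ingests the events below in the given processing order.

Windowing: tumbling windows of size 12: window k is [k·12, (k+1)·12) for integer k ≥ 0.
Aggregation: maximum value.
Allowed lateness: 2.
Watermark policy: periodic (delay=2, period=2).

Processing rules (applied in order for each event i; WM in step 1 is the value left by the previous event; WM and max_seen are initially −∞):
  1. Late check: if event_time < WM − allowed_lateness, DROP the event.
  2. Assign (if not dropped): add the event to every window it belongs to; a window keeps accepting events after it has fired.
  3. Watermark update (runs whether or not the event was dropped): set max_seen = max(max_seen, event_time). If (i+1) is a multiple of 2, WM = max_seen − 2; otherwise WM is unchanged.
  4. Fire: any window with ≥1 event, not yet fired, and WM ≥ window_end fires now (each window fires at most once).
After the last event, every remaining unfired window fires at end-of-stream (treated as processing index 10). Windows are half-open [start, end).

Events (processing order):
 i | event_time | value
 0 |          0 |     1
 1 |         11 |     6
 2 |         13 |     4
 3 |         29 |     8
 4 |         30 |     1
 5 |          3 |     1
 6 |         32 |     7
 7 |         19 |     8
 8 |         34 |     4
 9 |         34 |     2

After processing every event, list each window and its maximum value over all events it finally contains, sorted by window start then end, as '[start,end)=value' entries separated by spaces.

[0,12)=6 [12,24)=4 [24,36)=8

i=0 t=0 v=1: → [0,12); WM=−∞
i=1 t=11 v=6: → [0,12); WM=9
i=2 t=13 v=4: → [12,24); WM=9
i=3 t=29 v=8: → [24,36); WM=27; [0,12) fires=6 [12,24) fires=4
i=4 t=30 v=1: → [24,36); WM=27
i=5 t=3 v=1: DROP (t<27-2); WM=28
i=6 t=32 v=7: → [24,36); WM=28
i=7 t=19 v=8: DROP (t<28-2); WM=30
i=8 t=34 v=4: → [24,36); WM=30
i=9 t=34 v=2: → [24,36); WM=32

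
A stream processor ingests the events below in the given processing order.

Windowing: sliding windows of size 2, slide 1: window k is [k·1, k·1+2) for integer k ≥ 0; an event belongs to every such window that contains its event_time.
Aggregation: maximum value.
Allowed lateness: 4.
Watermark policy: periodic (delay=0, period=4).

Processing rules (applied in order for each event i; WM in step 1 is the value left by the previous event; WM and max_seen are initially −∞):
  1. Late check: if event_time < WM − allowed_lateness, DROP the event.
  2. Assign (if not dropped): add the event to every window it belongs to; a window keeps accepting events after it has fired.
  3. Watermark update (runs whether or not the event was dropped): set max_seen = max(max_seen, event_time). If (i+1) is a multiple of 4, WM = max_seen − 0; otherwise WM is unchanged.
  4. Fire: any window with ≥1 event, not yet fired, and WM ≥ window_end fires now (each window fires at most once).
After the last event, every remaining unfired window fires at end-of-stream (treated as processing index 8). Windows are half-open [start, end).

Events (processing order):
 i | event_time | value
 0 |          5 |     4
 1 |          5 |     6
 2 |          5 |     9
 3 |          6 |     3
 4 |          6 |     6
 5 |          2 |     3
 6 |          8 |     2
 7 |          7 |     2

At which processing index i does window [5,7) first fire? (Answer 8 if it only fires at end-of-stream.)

7

i=0 t=5 v=4: → [5,7),[4,6); WM=−∞
i=1 t=5 v=6: → [5,7),[4,6); WM=−∞
i=2 t=5 v=9: → [5,7),[4,6); WM=−∞
i=3 t=6 v=3: → [6,8),[5,7); WM=6; [4,6) fires=9
i=4 t=6 v=6: → [6,8),[5,7); WM=6
i=5 t=2 v=3: → [2,4),[1,3); WM=6; [1,3) fires=3 [2,4) fires=3
i=6 t=8 v=2: → [8,10),[7,9); WM=6
i=7 t=7 v=2: → [7,9),[6,8); WM=8; [5,7) fires=9 [6,8) fires=6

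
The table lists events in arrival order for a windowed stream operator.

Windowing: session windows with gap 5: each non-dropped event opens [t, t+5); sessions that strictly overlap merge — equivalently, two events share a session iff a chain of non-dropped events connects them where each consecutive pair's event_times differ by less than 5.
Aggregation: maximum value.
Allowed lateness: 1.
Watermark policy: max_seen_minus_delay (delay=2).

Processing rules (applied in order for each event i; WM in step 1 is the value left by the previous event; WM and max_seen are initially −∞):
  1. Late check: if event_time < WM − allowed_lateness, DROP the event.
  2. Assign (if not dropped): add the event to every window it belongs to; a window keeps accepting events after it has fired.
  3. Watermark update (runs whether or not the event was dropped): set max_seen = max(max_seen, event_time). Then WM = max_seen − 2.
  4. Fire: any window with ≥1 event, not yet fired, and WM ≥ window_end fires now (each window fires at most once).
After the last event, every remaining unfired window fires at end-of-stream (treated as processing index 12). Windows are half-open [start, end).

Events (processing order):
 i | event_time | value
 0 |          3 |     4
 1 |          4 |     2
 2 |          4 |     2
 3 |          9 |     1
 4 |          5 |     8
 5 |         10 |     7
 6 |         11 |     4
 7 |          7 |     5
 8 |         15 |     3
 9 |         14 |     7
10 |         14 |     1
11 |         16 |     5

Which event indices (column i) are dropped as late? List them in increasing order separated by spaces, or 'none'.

4 7

i=0 t=3 v=4: → [3,8); WM=1
i=1 t=4 v=2: → [3,9); WM=2
i=2 t=4 v=2: → [3,9); WM=2
i=3 t=9 v=1: → [9,14); WM=7
i=4 t=5 v=8: DROP (t<7-1); WM=7
i=5 t=10 v=7: → [9,15); WM=8
i=6 t=11 v=4: → [9,16); WM=9
i=7 t=7 v=5: DROP (t<9-1); WM=9
i=8 t=15 v=3: → [9,20); WM=13
i=9 t=14 v=7: → [9,20); WM=13
i=10 t=14 v=1: → [9,20); WM=13
i=11 t=16 v=5: → [9,21); WM=14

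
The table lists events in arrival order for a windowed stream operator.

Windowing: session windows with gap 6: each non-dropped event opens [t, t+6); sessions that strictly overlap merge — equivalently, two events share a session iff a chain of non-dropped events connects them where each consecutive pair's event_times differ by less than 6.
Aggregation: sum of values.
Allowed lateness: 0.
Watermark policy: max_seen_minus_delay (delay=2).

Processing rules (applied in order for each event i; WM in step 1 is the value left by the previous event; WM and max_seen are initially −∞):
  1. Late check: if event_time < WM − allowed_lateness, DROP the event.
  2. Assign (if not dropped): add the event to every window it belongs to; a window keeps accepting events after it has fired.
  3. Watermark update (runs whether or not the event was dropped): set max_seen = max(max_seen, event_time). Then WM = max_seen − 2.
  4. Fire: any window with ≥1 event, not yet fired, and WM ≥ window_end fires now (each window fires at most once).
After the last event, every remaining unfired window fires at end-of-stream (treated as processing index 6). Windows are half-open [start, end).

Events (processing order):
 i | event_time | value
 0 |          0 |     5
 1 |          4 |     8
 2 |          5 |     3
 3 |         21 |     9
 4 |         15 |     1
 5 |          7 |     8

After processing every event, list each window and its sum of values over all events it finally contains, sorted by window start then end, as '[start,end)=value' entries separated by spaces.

[0,11)=16 [21,27)=9

i=0 t=0 v=5: → [0,6); WM=-2
i=1 t=4 v=8: → [0,10); WM=2
i=2 t=5 v=3: → [0,11); WM=3
i=3 t=21 v=9: → [21,27); WM=19
i=4 t=15 v=1: DROP (t<19-0); WM=19
i=5 t=7 v=8: DROP (t<19-0); WM=19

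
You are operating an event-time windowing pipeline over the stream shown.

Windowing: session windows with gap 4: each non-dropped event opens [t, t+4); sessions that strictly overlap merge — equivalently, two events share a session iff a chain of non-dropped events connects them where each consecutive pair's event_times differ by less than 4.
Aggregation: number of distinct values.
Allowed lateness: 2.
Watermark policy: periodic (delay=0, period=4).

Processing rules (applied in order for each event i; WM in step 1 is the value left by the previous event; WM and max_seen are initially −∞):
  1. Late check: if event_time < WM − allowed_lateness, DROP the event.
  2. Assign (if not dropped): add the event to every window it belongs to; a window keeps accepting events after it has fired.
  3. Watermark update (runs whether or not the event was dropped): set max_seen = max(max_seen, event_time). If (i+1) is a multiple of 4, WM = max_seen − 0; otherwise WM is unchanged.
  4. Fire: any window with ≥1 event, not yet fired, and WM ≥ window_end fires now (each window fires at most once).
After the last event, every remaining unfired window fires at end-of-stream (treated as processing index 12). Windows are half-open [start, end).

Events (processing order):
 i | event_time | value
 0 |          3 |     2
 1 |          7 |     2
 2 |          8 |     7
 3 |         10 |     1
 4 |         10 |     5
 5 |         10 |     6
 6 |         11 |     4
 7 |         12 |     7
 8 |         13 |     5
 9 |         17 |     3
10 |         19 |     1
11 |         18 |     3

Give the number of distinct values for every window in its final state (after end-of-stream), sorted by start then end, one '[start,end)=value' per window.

i=0 t=3 v=2: → [3,7); WM=−∞
i=1 t=7 v=2: → [7,11); WM=−∞
i=2 t=8 v=7: → [7,12); WM=−∞
i=3 t=10 v=1: → [7,14); WM=10
i=4 t=10 v=5: → [7,14); WM=10
i=5 t=10 v=6: → [7,14); WM=10
i=6 t=11 v=4: → [7,15); WM=10
i=7 t=12 v=7: → [7,16); WM=12
i=8 t=13 v=5: → [7,17); WM=12
i=9 t=17 v=3: → [17,21); WM=12
i=10 t=19 v=1: → [17,23); WM=12
i=11 t=18 v=3: → [17,23); WM=19

[3,7)=1 [7,17)=6 [17,23)=2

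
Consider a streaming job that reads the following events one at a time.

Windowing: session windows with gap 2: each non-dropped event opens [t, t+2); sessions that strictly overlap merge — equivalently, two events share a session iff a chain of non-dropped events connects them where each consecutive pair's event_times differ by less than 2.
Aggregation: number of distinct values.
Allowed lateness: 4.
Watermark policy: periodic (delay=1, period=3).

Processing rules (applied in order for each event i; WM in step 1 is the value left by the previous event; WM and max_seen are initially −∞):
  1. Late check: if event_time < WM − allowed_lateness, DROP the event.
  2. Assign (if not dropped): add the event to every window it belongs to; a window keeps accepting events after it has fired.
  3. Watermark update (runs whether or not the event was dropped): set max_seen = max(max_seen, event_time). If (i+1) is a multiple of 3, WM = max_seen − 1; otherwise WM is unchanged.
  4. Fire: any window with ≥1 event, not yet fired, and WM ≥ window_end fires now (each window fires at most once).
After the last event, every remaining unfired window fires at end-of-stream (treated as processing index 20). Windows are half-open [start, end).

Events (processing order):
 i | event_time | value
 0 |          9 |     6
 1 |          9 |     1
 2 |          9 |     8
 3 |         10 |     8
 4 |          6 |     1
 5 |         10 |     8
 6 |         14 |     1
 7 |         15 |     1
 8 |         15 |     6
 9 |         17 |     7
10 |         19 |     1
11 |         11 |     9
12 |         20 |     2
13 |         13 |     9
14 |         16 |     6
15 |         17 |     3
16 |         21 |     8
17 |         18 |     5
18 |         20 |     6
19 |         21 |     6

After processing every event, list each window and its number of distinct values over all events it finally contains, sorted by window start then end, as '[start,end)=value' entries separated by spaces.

i=0 t=9 v=6: → [9,11); WM=−∞
i=1 t=9 v=1: → [9,11); WM=−∞
i=2 t=9 v=8: → [9,11); WM=8
i=3 t=10 v=8: → [9,12); WM=8
i=4 t=6 v=1: → [6,8); WM=8
i=5 t=10 v=8: → [9,12); WM=9
i=6 t=14 v=1: → [14,16); WM=9
i=7 t=15 v=1: → [14,17); WM=9
i=8 t=15 v=6: → [14,17); WM=14
i=9 t=17 v=7: → [17,19); WM=14
i=10 t=19 v=1: → [19,21); WM=14
i=11 t=11 v=9: → [9,13); WM=18
i=12 t=20 v=2: → [19,22); WM=18
i=13 t=13 v=9: DROP (t<18-4); WM=18
i=14 t=16 v=6: → [14,19); WM=19
i=15 t=17 v=3: → [14,19); WM=19
i=16 t=21 v=8: → [19,23); WM=19
i=17 t=18 v=5: → [14,23); WM=20
i=18 t=20 v=6: → [14,23); WM=20
i=19 t=21 v=6: → [14,23); WM=20

[6,8)=1 [9,13)=4 [14,23)=7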